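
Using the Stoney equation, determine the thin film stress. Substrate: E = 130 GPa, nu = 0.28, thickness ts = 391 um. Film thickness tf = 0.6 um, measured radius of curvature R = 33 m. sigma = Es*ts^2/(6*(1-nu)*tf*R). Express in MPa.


Step 1: Compute numerator: Es * ts^2 = 130 * 391^2 = 19874530 (GPa*um^2)
Step 2: Compute denominator (R in um): 6*(1-nu)*tf*R = 6*0.72*0.6*33e6 = 85536000.0 (um^2)
Step 3: sigma (GPa) = 19874530 / 85536000.0 = 2.32353e-01 GPa
Step 4: Convert to MPa (x1000): sigma = 232.4 MPa


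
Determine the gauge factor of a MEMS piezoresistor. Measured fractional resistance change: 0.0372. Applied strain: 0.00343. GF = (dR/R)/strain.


Step 1: Identify values.
dR/R = 0.0372, strain = 0.00343
Step 2: GF = (dR/R) / strain = 0.0372 / 0.00343
GF = 10.8


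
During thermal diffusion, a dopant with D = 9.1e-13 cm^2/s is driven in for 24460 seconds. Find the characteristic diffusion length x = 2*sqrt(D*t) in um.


Step 1: Compute D*t = 9.1e-13 * 24460 = 2.22586e-08 cm^2
Step 2: sqrt(D*t) = 1.49193e-04 cm
Step 3: x = 2 * 1.49193e-04 cm = 2.98386e-04 cm
Step 4: Convert to um (1 cm = 1e4 um): x = 2.984 um


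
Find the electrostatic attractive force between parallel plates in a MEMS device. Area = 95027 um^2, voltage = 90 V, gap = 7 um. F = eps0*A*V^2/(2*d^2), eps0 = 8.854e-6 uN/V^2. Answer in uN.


Step 1: Identify parameters.
eps0 = 8.854e-6 uN/V^2, A = 95027 um^2, V = 90 V, d = 7 um
Step 2: Compute V^2 = 90^2 = 8100
Step 3: Compute d^2 = 7^2 = 49
Step 4: F = 0.5 * 8.854e-6 * 95027 * 8100 / 49
F = 69.542 uN


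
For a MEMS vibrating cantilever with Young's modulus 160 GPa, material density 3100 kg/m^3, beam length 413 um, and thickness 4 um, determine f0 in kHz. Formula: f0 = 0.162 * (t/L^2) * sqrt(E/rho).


Step 1: Convert units to SI.
t_SI = 4e-6 m, L_SI = 413e-6 m
Step 2: Calculate sqrt(E/rho).
sqrt(160e9 / 3100) = 7184.21 m/s
Step 3: Compute f0.
f0 = 0.162 * 4e-6 / (413e-6)^2 * 7184.21 = 27293.2 Hz = 27.29 kHz


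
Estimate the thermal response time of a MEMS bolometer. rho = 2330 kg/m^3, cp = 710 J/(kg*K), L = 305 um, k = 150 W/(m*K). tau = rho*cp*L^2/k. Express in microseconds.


Step 1: Convert L to m: L = 305e-6 m
Step 2: L^2 = (305e-6)^2 = 9.3025e-08 m^2
Step 3: tau = 2330 * 710 * 9.3025e-08 / 150 = 1.02594172e-03 s
Step 4: Convert to microseconds (multiply by 1e6).
tau = 1025.942 us


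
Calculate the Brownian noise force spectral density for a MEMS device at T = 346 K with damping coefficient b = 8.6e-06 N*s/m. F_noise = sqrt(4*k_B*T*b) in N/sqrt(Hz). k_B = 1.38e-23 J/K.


Step 1: Compute 4 * k_B * T * b
= 4 * 1.38e-23 * 346 * 8.6e-06
= 1.6425e-25 N^2/Hz
Step 2: F_noise = sqrt(1.6425e-25)
F_noise = 4.05e-13 N/sqrt(Hz)


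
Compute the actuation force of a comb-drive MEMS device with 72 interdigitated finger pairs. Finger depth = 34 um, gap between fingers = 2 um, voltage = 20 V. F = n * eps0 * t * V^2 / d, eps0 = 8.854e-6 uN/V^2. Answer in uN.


Step 1: Parameters: n=72, eps0=8.854e-6 uN/V^2, t=34 um, V=20 V, d=2 um
Step 2: V^2 = 400
Step 3: F = 72 * 8.854e-6 * 34 * 400 / 2
F = 4.335 uN


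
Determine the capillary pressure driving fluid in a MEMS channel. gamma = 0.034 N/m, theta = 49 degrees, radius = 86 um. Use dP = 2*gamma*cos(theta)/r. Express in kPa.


Step 1: cos(49 deg) = 0.6561
Step 2: Convert r to m: r = 86e-6 m
Step 3: dP = 2 * 0.034 * 0.6561 / 86e-6 = 518.8 Pa
Step 4: Convert Pa to kPa (divide by 1000).
dP = 0.52 kPa


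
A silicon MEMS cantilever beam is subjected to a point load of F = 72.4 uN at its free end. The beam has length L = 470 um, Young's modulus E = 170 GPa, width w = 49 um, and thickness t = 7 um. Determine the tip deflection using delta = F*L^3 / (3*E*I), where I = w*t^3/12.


Step 1: Calculate the second moment of area.
I = w * t^3 / 12 = 49 * 7^3 / 12 = 1400.5833 um^4
Step 2: Convert E to consistent units (1 GPa = 1000 uN/um^2).
E = 170 GPa = 170000 uN/um^2
Step 3: Calculate tip deflection.
delta = F * L^3 / (3 * E * I)
delta = 72.4 * 470^3 / (3 * 170000 * 1400.5833)
delta = 10.5233 um


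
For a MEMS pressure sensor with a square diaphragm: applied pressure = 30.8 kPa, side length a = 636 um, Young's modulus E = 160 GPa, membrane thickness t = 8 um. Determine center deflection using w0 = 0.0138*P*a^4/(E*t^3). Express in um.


Step 1: Convert pressure to compatible units (E is in GPa, so P in GPa).
P = 30.8 kPa = 30.8e-6 GPa
Step 2: Compute numerator: 0.0138 * P * a^4.
a^4 = 636^4 = 163617014016
numerator = 0.0138 * 30.8e-6 * 163617014016 = 6.95438e+04
Step 3: Compute denominator: E * t^3 = 160 * 8^3 = 81920
Step 4: w0 = numerator / denominator = 6.95438e+04 / 81920 = 0.8489 um


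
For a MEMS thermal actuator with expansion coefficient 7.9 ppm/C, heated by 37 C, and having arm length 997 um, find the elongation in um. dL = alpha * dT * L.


Step 1: Convert CTE: alpha = 7.9 ppm/C = 7.9e-6 /C
Step 2: dL = 7.9e-6 * 37 * 997
dL = 0.2914 um


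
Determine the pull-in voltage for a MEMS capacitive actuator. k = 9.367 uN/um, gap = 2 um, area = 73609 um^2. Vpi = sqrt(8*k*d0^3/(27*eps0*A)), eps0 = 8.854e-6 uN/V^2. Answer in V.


Step 1: Compute numerator: 8 * k * d0^3 = 8 * 9.367 * 2^3 = 599.488
Step 2: Compute denominator: 27 * eps0 * A = 27 * 8.854e-6 * 73609 = 17.59682
Step 3: Vpi = sqrt(599.488 / 17.59682)
Vpi = 5.84 V


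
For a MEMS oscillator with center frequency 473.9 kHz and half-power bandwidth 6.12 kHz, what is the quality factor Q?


Step 1: Q = f0 / bandwidth
Step 2: Q = 473.9 / 6.12
Q = 77.4


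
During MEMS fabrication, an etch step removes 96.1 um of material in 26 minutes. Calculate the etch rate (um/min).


Step 1: Etch rate = depth / time
Step 2: rate = 96.1 / 26
rate = 3.696 um/min


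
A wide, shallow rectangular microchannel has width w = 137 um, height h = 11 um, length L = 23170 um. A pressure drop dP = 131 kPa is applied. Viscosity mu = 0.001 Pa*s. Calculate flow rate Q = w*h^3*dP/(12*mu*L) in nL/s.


Step 1: Convert all dimensions to SI (meters).
w = 137e-6 m, h = 11e-6 m, L = 23170e-6 m, dP = 131e3 Pa
Step 2: Q = w * h^3 * dP / (12 * mu * L)
Q = 137e-6 * (11e-6)^3 * 131e3 / (12 * 0.001 * 23170e-6) = 8.591374e-11 m^3/s
Step 3: Convert Q from m^3/s to nL/s (1 m^3 = 1e12 nL, so multiply by 1e12).
Q = 85.914 nL/s


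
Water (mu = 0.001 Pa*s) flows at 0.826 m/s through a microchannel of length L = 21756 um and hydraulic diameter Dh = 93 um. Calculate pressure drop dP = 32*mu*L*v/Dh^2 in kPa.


Step 1: Convert to SI: L = 21756e-6 m, Dh = 93e-6 m
Step 2: dP = 32 * 0.001 * 21756e-6 * 0.826 / (93e-6)^2
Step 3: dP = 66487.99 Pa
Step 4: Convert to kPa: dP = 66.49 kPa


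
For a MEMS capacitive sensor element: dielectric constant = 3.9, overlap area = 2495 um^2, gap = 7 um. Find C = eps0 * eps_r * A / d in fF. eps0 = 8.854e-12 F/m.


Step 1: Convert area to m^2: A = 2495e-12 m^2
Step 2: Convert gap to m: d = 7e-6 m
Step 3: C = eps0 * eps_r * A / d
C = 8.854e-12 * 3.9 * 2495e-12 / 7e-6
Step 4: Convert to fF (multiply by 1e15).
C = 12.31 fF


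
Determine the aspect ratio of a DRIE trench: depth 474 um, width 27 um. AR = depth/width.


Step 1: AR = depth / width
Step 2: AR = 474 / 27
AR = 17.6


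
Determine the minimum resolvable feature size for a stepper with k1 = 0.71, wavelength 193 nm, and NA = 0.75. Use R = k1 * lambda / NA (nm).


Step 1: Identify values: k1 = 0.71, lambda = 193 nm, NA = 0.75
Step 2: R = k1 * lambda / NA
R = 0.71 * 193 / 0.75
R = 182.7 nm


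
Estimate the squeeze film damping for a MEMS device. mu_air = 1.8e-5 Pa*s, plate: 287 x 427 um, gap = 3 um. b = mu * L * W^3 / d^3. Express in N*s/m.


Step 1: Convert to SI.
L = 287e-6 m, W = 427e-6 m, d = 3e-6 m
Step 2: W^3 = (427e-6)^3 = 7.79e-11 m^3
Step 3: d^3 = (3e-6)^3 = 2.70e-17 m^3
Step 4: b = 1.8e-5 * 287e-6 * 7.79e-11 / 2.70e-17
b = 1.49e-02 N*s/m


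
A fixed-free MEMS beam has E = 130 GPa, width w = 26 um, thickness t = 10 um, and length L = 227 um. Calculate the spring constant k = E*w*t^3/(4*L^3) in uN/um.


Step 1: Convert E to consistent units (1 GPa = 1000 uN/um^2).
E = 130 GPa = 130000 uN/um^2
Step 2: Compute t^3 = 10^3 = 1000
Step 3: Compute L^3 = 227^3 = 11697083
Step 4: k = 130000 * 26 * 1000 / (4 * 11697083)
k = 72.2402 uN/um


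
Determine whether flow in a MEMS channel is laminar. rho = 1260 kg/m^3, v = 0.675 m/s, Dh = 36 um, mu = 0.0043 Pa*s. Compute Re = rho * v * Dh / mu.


Step 1: Convert Dh to meters: Dh = 36e-6 m
Step 2: Re = rho * v * Dh / mu
Re = 1260 * 0.675 * 36e-6 / 0.0043
Re = 7.12
Since Re = 7.12 is below ~2300, the flow is laminar.


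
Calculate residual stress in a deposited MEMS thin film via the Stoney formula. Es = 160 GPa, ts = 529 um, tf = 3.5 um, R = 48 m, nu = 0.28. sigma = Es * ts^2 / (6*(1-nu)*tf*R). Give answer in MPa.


Step 1: Compute numerator: Es * ts^2 = 160 * 529^2 = 44774560 (GPa*um^2)
Step 2: Compute denominator (R in um): 6*(1-nu)*tf*R = 6*0.72*3.5*48e6 = 725760000.0 (um^2)
Step 3: sigma (GPa) = 44774560 / 725760000.0 = 6.1693e-02 GPa
Step 4: Convert to MPa (x1000): sigma = 61.7 MPa


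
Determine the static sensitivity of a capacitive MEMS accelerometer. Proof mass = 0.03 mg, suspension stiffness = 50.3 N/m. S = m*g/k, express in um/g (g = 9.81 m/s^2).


Step 1: Convert mass: m = 0.03 mg = 3.00e-08 kg
Step 2: S = m * g / k = 3.00e-08 * 9.81 / 50.3
Step 3: S = 5.85e-09 m/g
Step 4: Convert to um/g: S = 0.006 um/g


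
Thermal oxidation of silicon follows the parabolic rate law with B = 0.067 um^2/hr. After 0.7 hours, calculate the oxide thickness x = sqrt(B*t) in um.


Step 1: Compute B*t = 0.067 * 0.7 = 0.0469
Step 2: x = sqrt(0.0469)
x = 0.217 um


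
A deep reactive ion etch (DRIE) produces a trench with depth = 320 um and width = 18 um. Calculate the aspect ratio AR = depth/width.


Step 1: AR = depth / width
Step 2: AR = 320 / 18
AR = 17.8


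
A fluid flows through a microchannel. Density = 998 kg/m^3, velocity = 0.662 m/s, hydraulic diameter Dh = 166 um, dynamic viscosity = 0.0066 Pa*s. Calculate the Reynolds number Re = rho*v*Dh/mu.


Step 1: Convert Dh to meters: Dh = 166e-6 m
Step 2: Re = rho * v * Dh / mu
Re = 998 * 0.662 * 166e-6 / 0.0066
Re = 16.617


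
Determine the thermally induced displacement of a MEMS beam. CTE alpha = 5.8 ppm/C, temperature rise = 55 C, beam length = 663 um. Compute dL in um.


Step 1: Convert CTE: alpha = 5.8 ppm/C = 5.8e-6 /C
Step 2: dL = 5.8e-6 * 55 * 663
dL = 0.2115 um


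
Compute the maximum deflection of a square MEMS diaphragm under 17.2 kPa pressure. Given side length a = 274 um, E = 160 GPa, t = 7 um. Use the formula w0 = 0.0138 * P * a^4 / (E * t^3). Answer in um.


Step 1: Convert pressure to compatible units (E is in GPa, so P in GPa).
P = 17.2 kPa = 17.2e-6 GPa
Step 2: Compute numerator: 0.0138 * P * a^4.
a^4 = 274^4 = 5636405776
numerator = 0.0138 * 17.2e-6 * 5636405776 = 1.3379e+03
Step 3: Compute denominator: E * t^3 = 160 * 7^3 = 54880
Step 4: w0 = numerator / denominator = 1.3379e+03 / 54880 = 0.0244 um


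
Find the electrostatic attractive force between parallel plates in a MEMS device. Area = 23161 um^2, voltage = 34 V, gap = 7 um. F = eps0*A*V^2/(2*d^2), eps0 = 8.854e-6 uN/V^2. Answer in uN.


Step 1: Identify parameters.
eps0 = 8.854e-6 uN/V^2, A = 23161 um^2, V = 34 V, d = 7 um
Step 2: Compute V^2 = 34^2 = 1156
Step 3: Compute d^2 = 7^2 = 49
Step 4: F = 0.5 * 8.854e-6 * 23161 * 1156 / 49
F = 2.419 uN


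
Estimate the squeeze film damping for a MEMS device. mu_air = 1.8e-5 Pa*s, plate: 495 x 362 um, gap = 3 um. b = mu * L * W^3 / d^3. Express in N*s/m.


Step 1: Convert to SI.
L = 495e-6 m, W = 362e-6 m, d = 3e-6 m
Step 2: W^3 = (362e-6)^3 = 4.74e-11 m^3
Step 3: d^3 = (3e-6)^3 = 2.70e-17 m^3
Step 4: b = 1.8e-5 * 495e-6 * 4.74e-11 / 2.70e-17
b = 1.57e-02 N*s/m


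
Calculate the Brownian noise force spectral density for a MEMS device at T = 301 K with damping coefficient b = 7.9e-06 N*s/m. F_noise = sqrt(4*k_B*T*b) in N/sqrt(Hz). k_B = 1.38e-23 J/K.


Step 1: Compute 4 * k_B * T * b
= 4 * 1.38e-23 * 301 * 7.9e-06
= 1.3126e-25 N^2/Hz
Step 2: F_noise = sqrt(1.3126e-25)
F_noise = 3.62e-13 N/sqrt(Hz)


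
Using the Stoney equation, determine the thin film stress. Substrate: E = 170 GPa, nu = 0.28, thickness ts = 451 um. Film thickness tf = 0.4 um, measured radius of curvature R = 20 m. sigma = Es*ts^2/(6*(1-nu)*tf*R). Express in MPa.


Step 1: Compute numerator: Es * ts^2 = 170 * 451^2 = 34578170 (GPa*um^2)
Step 2: Compute denominator (R in um): 6*(1-nu)*tf*R = 6*0.72*0.4*20e6 = 34560000.0 (um^2)
Step 3: sigma (GPa) = 34578170 / 34560000.0 = 1.000526e+00 GPa
Step 4: Convert to MPa (x1000): sigma = 1000.5 MPa


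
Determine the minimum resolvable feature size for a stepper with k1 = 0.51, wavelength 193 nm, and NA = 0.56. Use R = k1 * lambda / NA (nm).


Step 1: Identify values: k1 = 0.51, lambda = 193 nm, NA = 0.56
Step 2: R = k1 * lambda / NA
R = 0.51 * 193 / 0.56
R = 175.8 nm


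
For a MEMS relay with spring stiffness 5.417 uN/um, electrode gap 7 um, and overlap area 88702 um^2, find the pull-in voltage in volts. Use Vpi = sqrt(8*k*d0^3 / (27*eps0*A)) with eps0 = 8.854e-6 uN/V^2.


Step 1: Compute numerator: 8 * k * d0^3 = 8 * 5.417 * 7^3 = 14864.248
Step 2: Compute denominator: 27 * eps0 * A = 27 * 8.854e-6 * 88702 = 21.204923
Step 3: Vpi = sqrt(14864.248 / 21.204923)
Vpi = 26.48 V


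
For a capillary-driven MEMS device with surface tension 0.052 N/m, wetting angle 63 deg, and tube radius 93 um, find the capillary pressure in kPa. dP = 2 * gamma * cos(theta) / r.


Step 1: cos(63 deg) = 0.454
Step 2: Convert r to m: r = 93e-6 m
Step 3: dP = 2 * 0.052 * 0.454 / 93e-6 = 507.7 Pa
Step 4: Convert Pa to kPa (divide by 1000).
dP = 0.51 kPa


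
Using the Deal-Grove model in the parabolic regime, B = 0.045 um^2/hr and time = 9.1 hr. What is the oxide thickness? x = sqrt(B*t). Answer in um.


Step 1: Compute B*t = 0.045 * 9.1 = 0.4095
Step 2: x = sqrt(0.4095)
x = 0.64 um


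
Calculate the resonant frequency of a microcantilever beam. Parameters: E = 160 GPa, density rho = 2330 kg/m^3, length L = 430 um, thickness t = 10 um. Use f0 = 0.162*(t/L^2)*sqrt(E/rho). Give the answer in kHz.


Step 1: Convert units to SI.
t_SI = 10e-6 m, L_SI = 430e-6 m
Step 2: Calculate sqrt(E/rho).
sqrt(160e9 / 2330) = 8286.71 m/s
Step 3: Compute f0.
f0 = 0.162 * 10e-6 / (430e-6)^2 * 8286.71 = 72603.9 Hz = 72.6 kHz


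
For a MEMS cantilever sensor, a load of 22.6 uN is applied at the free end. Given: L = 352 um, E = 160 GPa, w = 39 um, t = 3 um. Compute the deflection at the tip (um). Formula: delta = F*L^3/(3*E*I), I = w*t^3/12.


Step 1: Calculate the second moment of area.
I = w * t^3 / 12 = 39 * 3^3 / 12 = 87.75 um^4
Step 2: Convert E to consistent units (1 GPa = 1000 uN/um^2).
E = 160 GPa = 160000 uN/um^2
Step 3: Calculate tip deflection.
delta = F * L^3 / (3 * E * I)
delta = 22.6 * 352^3 / (3 * 160000 * 87.75)
delta = 23.4017 um


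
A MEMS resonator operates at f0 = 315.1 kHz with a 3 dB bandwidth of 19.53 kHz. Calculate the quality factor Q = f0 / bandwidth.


Step 1: Q = f0 / bandwidth
Step 2: Q = 315.1 / 19.53
Q = 16.1


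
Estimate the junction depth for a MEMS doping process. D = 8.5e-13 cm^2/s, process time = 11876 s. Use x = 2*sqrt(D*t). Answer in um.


Step 1: Compute D*t = 8.5e-13 * 11876 = 1.00946e-08 cm^2
Step 2: sqrt(D*t) = 1.00472e-04 cm
Step 3: x = 2 * 1.00472e-04 cm = 2.00944e-04 cm
Step 4: Convert to um (1 cm = 1e4 um): x = 2.009 um


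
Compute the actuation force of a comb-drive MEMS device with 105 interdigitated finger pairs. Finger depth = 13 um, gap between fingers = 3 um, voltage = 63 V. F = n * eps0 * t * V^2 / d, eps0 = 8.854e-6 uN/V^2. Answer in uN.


Step 1: Parameters: n=105, eps0=8.854e-6 uN/V^2, t=13 um, V=63 V, d=3 um
Step 2: V^2 = 3969
Step 3: F = 105 * 8.854e-6 * 13 * 3969 / 3
F = 15.989 uN


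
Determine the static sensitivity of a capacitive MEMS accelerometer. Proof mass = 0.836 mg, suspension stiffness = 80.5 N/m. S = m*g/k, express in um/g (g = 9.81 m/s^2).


Step 1: Convert mass: m = 0.836 mg = 8.36e-07 kg
Step 2: S = m * g / k = 8.36e-07 * 9.81 / 80.5
Step 3: S = 1.02e-07 m/g
Step 4: Convert to um/g: S = 0.102 um/g


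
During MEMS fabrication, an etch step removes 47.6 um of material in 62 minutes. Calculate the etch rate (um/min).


Step 1: Etch rate = depth / time
Step 2: rate = 47.6 / 62
rate = 0.768 um/min


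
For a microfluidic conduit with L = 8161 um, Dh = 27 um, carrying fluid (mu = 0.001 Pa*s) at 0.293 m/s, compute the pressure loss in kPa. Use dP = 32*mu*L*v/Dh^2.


Step 1: Convert to SI: L = 8161e-6 m, Dh = 27e-6 m
Step 2: dP = 32 * 0.001 * 8161e-6 * 0.293 / (27e-6)^2
Step 3: dP = 104962.33 Pa
Step 4: Convert to kPa: dP = 104.96 kPa


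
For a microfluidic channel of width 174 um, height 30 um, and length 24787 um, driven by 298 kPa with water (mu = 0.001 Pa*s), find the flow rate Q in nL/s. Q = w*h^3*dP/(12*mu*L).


Step 1: Convert all dimensions to SI (meters).
w = 174e-6 m, h = 30e-6 m, L = 24787e-6 m, dP = 298e3 Pa
Step 2: Q = w * h^3 * dP / (12 * mu * L)
Q = 174e-6 * (30e-6)^3 * 298e3 / (12 * 0.001 * 24787e-6) = 4.70678178e-09 m^3/s
Step 3: Convert Q from m^3/s to nL/s (1 m^3 = 1e12 nL, so multiply by 1e12).
Q = 4706.782 nL/s


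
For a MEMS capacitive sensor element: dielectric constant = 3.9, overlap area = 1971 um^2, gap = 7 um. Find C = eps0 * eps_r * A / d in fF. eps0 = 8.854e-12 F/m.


Step 1: Convert area to m^2: A = 1971e-12 m^2
Step 2: Convert gap to m: d = 7e-6 m
Step 3: C = eps0 * eps_r * A / d
C = 8.854e-12 * 3.9 * 1971e-12 / 7e-6
Step 4: Convert to fF (multiply by 1e15).
C = 9.72 fF


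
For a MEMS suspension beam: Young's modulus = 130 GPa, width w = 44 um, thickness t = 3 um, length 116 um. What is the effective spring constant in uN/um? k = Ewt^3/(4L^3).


Step 1: Convert E to consistent units (1 GPa = 1000 uN/um^2).
E = 130 GPa = 130000 uN/um^2
Step 2: Compute t^3 = 3^3 = 27
Step 3: Compute L^3 = 116^3 = 1560896
Step 4: k = 130000 * 44 * 27 / (4 * 1560896)
k = 24.7358 uN/um


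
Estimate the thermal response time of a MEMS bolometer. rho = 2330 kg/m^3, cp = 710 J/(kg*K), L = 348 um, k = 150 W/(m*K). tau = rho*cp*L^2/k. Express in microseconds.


Step 1: Convert L to m: L = 348e-6 m
Step 2: L^2 = (348e-6)^2 = 1.21104e-07 m^2
Step 3: tau = 2330 * 710 * 1.21104e-07 / 150 = 1.33561565e-03 s
Step 4: Convert to microseconds (multiply by 1e6).
tau = 1335.616 us


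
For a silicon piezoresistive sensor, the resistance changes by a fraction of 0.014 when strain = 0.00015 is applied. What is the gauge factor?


Step 1: Identify values.
dR/R = 0.014, strain = 0.00015
Step 2: GF = (dR/R) / strain = 0.014 / 0.00015
GF = 93.3


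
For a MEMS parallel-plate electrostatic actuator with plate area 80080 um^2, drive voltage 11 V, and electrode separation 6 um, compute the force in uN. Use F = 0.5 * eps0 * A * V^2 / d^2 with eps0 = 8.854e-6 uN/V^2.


Step 1: Identify parameters.
eps0 = 8.854e-6 uN/V^2, A = 80080 um^2, V = 11 V, d = 6 um
Step 2: Compute V^2 = 11^2 = 121
Step 3: Compute d^2 = 6^2 = 36
Step 4: F = 0.5 * 8.854e-6 * 80080 * 121 / 36
F = 1.192 uN


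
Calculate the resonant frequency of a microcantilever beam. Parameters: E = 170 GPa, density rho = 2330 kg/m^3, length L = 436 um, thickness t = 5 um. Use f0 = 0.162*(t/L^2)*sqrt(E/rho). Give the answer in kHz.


Step 1: Convert units to SI.
t_SI = 5e-6 m, L_SI = 436e-6 m
Step 2: Calculate sqrt(E/rho).
sqrt(170e9 / 2330) = 8541.74 m/s
Step 3: Compute f0.
f0 = 0.162 * 5e-6 / (436e-6)^2 * 8541.74 = 36396.4 Hz = 36.4 kHz


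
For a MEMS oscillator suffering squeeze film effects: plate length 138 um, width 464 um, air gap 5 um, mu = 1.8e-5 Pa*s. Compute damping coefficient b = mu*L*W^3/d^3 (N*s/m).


Step 1: Convert to SI.
L = 138e-6 m, W = 464e-6 m, d = 5e-6 m
Step 2: W^3 = (464e-6)^3 = 9.99e-11 m^3
Step 3: d^3 = (5e-6)^3 = 1.25e-16 m^3
Step 4: b = 1.8e-5 * 138e-6 * 9.99e-11 / 1.25e-16
b = 1.99e-03 N*s/m


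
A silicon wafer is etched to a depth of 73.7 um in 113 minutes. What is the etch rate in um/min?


Step 1: Etch rate = depth / time
Step 2: rate = 73.7 / 113
rate = 0.652 um/min


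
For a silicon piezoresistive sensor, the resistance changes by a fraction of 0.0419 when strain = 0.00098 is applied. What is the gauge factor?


Step 1: Identify values.
dR/R = 0.0419, strain = 0.00098
Step 2: GF = (dR/R) / strain = 0.0419 / 0.00098
GF = 42.8


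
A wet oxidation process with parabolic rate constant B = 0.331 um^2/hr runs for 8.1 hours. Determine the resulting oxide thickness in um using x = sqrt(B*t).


Step 1: Compute B*t = 0.331 * 8.1 = 2.6811
Step 2: x = sqrt(2.6811)
x = 1.637 um


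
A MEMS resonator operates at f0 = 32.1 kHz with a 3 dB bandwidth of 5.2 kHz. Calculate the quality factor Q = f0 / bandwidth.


Step 1: Q = f0 / bandwidth
Step 2: Q = 32.1 / 5.2
Q = 6.2


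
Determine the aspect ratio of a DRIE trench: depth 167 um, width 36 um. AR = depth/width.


Step 1: AR = depth / width
Step 2: AR = 167 / 36
AR = 4.6


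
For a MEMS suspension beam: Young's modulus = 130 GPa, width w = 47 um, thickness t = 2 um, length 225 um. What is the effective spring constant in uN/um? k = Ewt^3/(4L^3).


Step 1: Convert E to consistent units (1 GPa = 1000 uN/um^2).
E = 130 GPa = 130000 uN/um^2
Step 2: Compute t^3 = 2^3 = 8
Step 3: Compute L^3 = 225^3 = 11390625
Step 4: k = 130000 * 47 * 8 / (4 * 11390625)
k = 1.0728 uN/um


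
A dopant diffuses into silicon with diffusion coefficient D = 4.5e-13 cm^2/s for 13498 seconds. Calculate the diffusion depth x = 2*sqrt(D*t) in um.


Step 1: Compute D*t = 4.5e-13 * 13498 = 6.0741e-09 cm^2
Step 2: sqrt(D*t) = 7.79365e-05 cm
Step 3: x = 2 * 7.79365e-05 cm = 1.55873e-04 cm
Step 4: Convert to um (1 cm = 1e4 um): x = 1.559 um


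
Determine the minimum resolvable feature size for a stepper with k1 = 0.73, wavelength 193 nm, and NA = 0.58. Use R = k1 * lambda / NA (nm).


Step 1: Identify values: k1 = 0.73, lambda = 193 nm, NA = 0.58
Step 2: R = k1 * lambda / NA
R = 0.73 * 193 / 0.58
R = 242.9 nm


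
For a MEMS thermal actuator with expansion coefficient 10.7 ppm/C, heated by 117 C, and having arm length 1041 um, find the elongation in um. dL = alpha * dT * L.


Step 1: Convert CTE: alpha = 10.7 ppm/C = 10.7e-6 /C
Step 2: dL = 10.7e-6 * 117 * 1041
dL = 1.3032 um


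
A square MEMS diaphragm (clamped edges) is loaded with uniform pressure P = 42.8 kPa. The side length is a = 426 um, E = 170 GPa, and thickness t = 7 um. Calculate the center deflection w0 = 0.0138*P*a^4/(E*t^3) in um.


Step 1: Convert pressure to compatible units (E is in GPa, so P in GPa).
P = 42.8 kPa = 42.8e-6 GPa
Step 2: Compute numerator: 0.0138 * P * a^4.
a^4 = 426^4 = 32933538576
numerator = 0.0138 * 42.8e-6 * 32933538576 = 1.94519e+04
Step 3: Compute denominator: E * t^3 = 170 * 7^3 = 58310
Step 4: w0 = numerator / denominator = 1.94519e+04 / 58310 = 0.3336 um


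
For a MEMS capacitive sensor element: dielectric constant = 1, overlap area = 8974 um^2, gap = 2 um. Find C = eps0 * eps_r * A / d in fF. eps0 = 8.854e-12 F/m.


Step 1: Convert area to m^2: A = 8974e-12 m^2
Step 2: Convert gap to m: d = 2e-6 m
Step 3: C = eps0 * eps_r * A / d
C = 8.854e-12 * 1 * 8974e-12 / 2e-6
Step 4: Convert to fF (multiply by 1e15).
C = 39.73 fF


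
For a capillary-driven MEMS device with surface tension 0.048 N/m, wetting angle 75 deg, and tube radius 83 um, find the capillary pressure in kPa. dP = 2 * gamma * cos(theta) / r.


Step 1: cos(75 deg) = 0.2588
Step 2: Convert r to m: r = 83e-6 m
Step 3: dP = 2 * 0.048 * 0.2588 / 83e-6 = 299.3 Pa
Step 4: Convert Pa to kPa (divide by 1000).
dP = 0.3 kPa


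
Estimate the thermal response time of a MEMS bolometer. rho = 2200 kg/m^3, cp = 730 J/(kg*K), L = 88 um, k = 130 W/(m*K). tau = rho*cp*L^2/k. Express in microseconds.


Step 1: Convert L to m: L = 88e-6 m
Step 2: L^2 = (88e-6)^2 = 7.744e-09 m^2
Step 3: tau = 2200 * 730 * 7.744e-09 / 130 = 9.566818e-05 s
Step 4: Convert to microseconds (multiply by 1e6).
tau = 95.668 us


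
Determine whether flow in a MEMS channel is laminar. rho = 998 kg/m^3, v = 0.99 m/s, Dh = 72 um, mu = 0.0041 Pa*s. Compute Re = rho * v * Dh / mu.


Step 1: Convert Dh to meters: Dh = 72e-6 m
Step 2: Re = rho * v * Dh / mu
Re = 998 * 0.99 * 72e-6 / 0.0041
Re = 17.351
Since Re = 17.351 is below ~2300, the flow is laminar.


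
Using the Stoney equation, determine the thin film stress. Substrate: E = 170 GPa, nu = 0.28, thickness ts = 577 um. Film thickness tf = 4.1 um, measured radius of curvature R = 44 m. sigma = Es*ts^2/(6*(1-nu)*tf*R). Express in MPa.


Step 1: Compute numerator: Es * ts^2 = 170 * 577^2 = 56597930 (GPa*um^2)
Step 2: Compute denominator (R in um): 6*(1-nu)*tf*R = 6*0.72*4.1*44e6 = 779328000.0 (um^2)
Step 3: sigma (GPa) = 56597930 / 779328000.0 = 7.2624e-02 GPa
Step 4: Convert to MPa (x1000): sigma = 72.6 MPa


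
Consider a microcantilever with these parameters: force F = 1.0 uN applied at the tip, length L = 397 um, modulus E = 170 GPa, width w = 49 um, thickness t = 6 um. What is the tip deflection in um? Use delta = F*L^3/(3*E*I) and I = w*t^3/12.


Step 1: Calculate the second moment of area.
I = w * t^3 / 12 = 49 * 6^3 / 12 = 882.0 um^4
Step 2: Convert E to consistent units (1 GPa = 1000 uN/um^2).
E = 170 GPa = 170000 uN/um^2
Step 3: Calculate tip deflection.
delta = F * L^3 / (3 * E * I)
delta = 1.0 * 397^3 / (3 * 170000 * 882.0)
delta = 0.1391 um


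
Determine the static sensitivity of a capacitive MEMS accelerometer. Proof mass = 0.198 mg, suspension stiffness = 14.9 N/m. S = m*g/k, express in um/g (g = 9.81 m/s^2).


Step 1: Convert mass: m = 0.198 mg = 1.98e-07 kg
Step 2: S = m * g / k = 1.98e-07 * 9.81 / 14.9
Step 3: S = 1.30e-07 m/g
Step 4: Convert to um/g: S = 0.13 um/g


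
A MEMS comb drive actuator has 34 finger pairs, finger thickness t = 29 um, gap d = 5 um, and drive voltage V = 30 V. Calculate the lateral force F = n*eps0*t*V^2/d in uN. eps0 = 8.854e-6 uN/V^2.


Step 1: Parameters: n=34, eps0=8.854e-6 uN/V^2, t=29 um, V=30 V, d=5 um
Step 2: V^2 = 900
Step 3: F = 34 * 8.854e-6 * 29 * 900 / 5
F = 1.571 uN


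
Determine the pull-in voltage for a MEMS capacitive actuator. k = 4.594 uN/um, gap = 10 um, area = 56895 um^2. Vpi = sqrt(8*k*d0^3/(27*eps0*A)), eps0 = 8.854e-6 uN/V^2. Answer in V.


Step 1: Compute numerator: 8 * k * d0^3 = 8 * 4.594 * 10^3 = 36752.0
Step 2: Compute denominator: 27 * eps0 * A = 27 * 8.854e-6 * 56895 = 13.601205
Step 3: Vpi = sqrt(36752.0 / 13.601205)
Vpi = 51.98 V


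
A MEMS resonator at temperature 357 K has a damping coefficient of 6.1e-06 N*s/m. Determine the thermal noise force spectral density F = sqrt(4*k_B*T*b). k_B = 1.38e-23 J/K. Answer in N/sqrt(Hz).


Step 1: Compute 4 * k_B * T * b
= 4 * 1.38e-23 * 357 * 6.1e-06
= 1.2021e-25 N^2/Hz
Step 2: F_noise = sqrt(1.2021e-25)
F_noise = 3.47e-13 N/sqrt(Hz)


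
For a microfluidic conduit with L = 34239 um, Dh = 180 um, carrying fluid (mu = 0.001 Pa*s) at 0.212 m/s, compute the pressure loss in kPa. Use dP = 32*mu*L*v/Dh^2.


Step 1: Convert to SI: L = 34239e-6 m, Dh = 180e-6 m
Step 2: dP = 32 * 0.001 * 34239e-6 * 0.212 / (180e-6)^2
Step 3: dP = 7169.05 Pa
Step 4: Convert to kPa: dP = 7.17 kPa


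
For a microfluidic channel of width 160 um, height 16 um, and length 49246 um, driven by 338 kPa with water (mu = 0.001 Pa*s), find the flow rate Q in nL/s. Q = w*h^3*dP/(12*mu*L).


Step 1: Convert all dimensions to SI (meters).
w = 160e-6 m, h = 16e-6 m, L = 49246e-6 m, dP = 338e3 Pa
Step 2: Q = w * h^3 * dP / (12 * mu * L)
Q = 160e-6 * (16e-6)^3 * 338e3 / (12 * 0.001 * 49246e-6) = 3.748387e-10 m^3/s
Step 3: Convert Q from m^3/s to nL/s (1 m^3 = 1e12 nL, so multiply by 1e12).
Q = 374.839 nL/s


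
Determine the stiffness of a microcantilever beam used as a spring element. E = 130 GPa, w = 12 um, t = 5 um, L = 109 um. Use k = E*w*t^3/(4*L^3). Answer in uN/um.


Step 1: Convert E to consistent units (1 GPa = 1000 uN/um^2).
E = 130 GPa = 130000 uN/um^2
Step 2: Compute t^3 = 5^3 = 125
Step 3: Compute L^3 = 109^3 = 1295029
Step 4: k = 130000 * 12 * 125 / (4 * 1295029)
k = 37.6439 uN/um


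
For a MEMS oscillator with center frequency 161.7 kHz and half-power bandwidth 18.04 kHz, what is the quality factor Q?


Step 1: Q = f0 / bandwidth
Step 2: Q = 161.7 / 18.04
Q = 9.0


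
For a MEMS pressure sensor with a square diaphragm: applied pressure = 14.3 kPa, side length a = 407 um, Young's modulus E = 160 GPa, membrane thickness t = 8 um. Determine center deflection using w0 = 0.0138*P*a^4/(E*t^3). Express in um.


Step 1: Convert pressure to compatible units (E is in GPa, so P in GPa).
P = 14.3 kPa = 14.3e-6 GPa
Step 2: Compute numerator: 0.0138 * P * a^4.
a^4 = 407^4 = 27439591201
numerator = 0.0138 * 14.3e-6 * 27439591201 = 5.4149e+03
Step 3: Compute denominator: E * t^3 = 160 * 8^3 = 81920
Step 4: w0 = numerator / denominator = 5.4149e+03 / 81920 = 0.0661 um


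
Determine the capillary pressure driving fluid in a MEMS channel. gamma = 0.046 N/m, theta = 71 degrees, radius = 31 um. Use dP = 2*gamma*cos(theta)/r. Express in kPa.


Step 1: cos(71 deg) = 0.3256
Step 2: Convert r to m: r = 31e-6 m
Step 3: dP = 2 * 0.046 * 0.3256 / 31e-6 = 966.3 Pa
Step 4: Convert Pa to kPa (divide by 1000).
dP = 0.97 kPa


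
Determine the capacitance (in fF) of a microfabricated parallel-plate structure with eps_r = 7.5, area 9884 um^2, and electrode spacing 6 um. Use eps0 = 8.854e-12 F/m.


Step 1: Convert area to m^2: A = 9884e-12 m^2
Step 2: Convert gap to m: d = 6e-6 m
Step 3: C = eps0 * eps_r * A / d
C = 8.854e-12 * 7.5 * 9884e-12 / 6e-6
Step 4: Convert to fF (multiply by 1e15).
C = 109.39 fF


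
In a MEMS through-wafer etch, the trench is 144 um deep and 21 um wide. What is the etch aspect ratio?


Step 1: AR = depth / width
Step 2: AR = 144 / 21
AR = 6.9


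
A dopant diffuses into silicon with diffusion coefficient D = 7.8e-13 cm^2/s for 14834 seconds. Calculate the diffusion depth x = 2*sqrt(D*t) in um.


Step 1: Compute D*t = 7.8e-13 * 14834 = 1.157052e-08 cm^2
Step 2: sqrt(D*t) = 1.07566e-04 cm
Step 3: x = 2 * 1.07566e-04 cm = 2.15132e-04 cm
Step 4: Convert to um (1 cm = 1e4 um): x = 2.151 um


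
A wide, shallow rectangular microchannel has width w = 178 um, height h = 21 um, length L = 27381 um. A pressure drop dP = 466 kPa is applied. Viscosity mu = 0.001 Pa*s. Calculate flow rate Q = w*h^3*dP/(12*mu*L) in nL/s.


Step 1: Convert all dimensions to SI (meters).
w = 178e-6 m, h = 21e-6 m, L = 27381e-6 m, dP = 466e3 Pa
Step 2: Q = w * h^3 * dP / (12 * mu * L)
Q = 178e-6 * (21e-6)^3 * 466e3 / (12 * 0.001 * 27381e-6) = 2.33793941e-09 m^3/s
Step 3: Convert Q from m^3/s to nL/s (1 m^3 = 1e12 nL, so multiply by 1e12).
Q = 2337.939 nL/s


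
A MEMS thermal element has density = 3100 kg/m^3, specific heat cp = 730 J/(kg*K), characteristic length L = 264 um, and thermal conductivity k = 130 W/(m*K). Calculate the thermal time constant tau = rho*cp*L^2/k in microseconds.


Step 1: Convert L to m: L = 264e-6 m
Step 2: L^2 = (264e-6)^2 = 6.9696e-08 m^2
Step 3: tau = 3100 * 730 * 6.9696e-08 / 130 = 1.21324652e-03 s
Step 4: Convert to microseconds (multiply by 1e6).
tau = 1213.247 us


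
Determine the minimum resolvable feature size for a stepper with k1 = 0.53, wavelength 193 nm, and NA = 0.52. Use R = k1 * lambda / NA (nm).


Step 1: Identify values: k1 = 0.53, lambda = 193 nm, NA = 0.52
Step 2: R = k1 * lambda / NA
R = 0.53 * 193 / 0.52
R = 196.7 nm


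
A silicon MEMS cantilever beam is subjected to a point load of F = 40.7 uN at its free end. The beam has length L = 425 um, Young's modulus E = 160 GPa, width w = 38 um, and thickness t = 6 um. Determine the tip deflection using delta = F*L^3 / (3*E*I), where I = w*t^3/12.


Step 1: Calculate the second moment of area.
I = w * t^3 / 12 = 38 * 6^3 / 12 = 684.0 um^4
Step 2: Convert E to consistent units (1 GPa = 1000 uN/um^2).
E = 160 GPa = 160000 uN/um^2
Step 3: Calculate tip deflection.
delta = F * L^3 / (3 * E * I)
delta = 40.7 * 425^3 / (3 * 160000 * 684.0)
delta = 9.5162 um


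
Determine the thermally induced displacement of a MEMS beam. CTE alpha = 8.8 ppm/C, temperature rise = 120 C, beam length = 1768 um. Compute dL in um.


Step 1: Convert CTE: alpha = 8.8 ppm/C = 8.8e-6 /C
Step 2: dL = 8.8e-6 * 120 * 1768
dL = 1.867 um


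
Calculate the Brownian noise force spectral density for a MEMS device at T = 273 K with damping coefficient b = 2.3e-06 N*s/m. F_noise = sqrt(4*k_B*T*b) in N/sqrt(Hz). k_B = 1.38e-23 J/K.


Step 1: Compute 4 * k_B * T * b
= 4 * 1.38e-23 * 273 * 2.3e-06
= 3.4660e-26 N^2/Hz
Step 2: F_noise = sqrt(3.4660e-26)
F_noise = 1.86e-13 N/sqrt(Hz)


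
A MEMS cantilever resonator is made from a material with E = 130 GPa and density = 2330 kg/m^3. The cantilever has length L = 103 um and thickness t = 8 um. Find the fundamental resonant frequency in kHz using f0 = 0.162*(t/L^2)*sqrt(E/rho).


Step 1: Convert units to SI.
t_SI = 8e-6 m, L_SI = 103e-6 m
Step 2: Calculate sqrt(E/rho).
sqrt(130e9 / 2330) = 7469.54 m/s
Step 3: Compute f0.
f0 = 0.162 * 8e-6 / (103e-6)^2 * 7469.54 = 912482.2 Hz = 912.48 kHz


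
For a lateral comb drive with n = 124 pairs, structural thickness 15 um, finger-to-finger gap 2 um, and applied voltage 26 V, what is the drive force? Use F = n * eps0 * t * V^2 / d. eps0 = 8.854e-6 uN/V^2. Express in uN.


Step 1: Parameters: n=124, eps0=8.854e-6 uN/V^2, t=15 um, V=26 V, d=2 um
Step 2: V^2 = 676
Step 3: F = 124 * 8.854e-6 * 15 * 676 / 2
F = 5.566 uN


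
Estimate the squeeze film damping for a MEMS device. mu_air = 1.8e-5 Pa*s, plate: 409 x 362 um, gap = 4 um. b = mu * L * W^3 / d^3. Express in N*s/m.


Step 1: Convert to SI.
L = 409e-6 m, W = 362e-6 m, d = 4e-6 m
Step 2: W^3 = (362e-6)^3 = 4.74e-11 m^3
Step 3: d^3 = (4e-6)^3 = 6.40e-17 m^3
Step 4: b = 1.8e-5 * 409e-6 * 4.74e-11 / 6.40e-17
b = 5.46e-03 N*s/m


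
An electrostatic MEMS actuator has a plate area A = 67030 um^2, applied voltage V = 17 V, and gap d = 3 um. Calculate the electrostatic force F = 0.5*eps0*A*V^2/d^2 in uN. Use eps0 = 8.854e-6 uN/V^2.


Step 1: Identify parameters.
eps0 = 8.854e-6 uN/V^2, A = 67030 um^2, V = 17 V, d = 3 um
Step 2: Compute V^2 = 17^2 = 289
Step 3: Compute d^2 = 3^2 = 9
Step 4: F = 0.5 * 8.854e-6 * 67030 * 289 / 9
F = 9.529 uN


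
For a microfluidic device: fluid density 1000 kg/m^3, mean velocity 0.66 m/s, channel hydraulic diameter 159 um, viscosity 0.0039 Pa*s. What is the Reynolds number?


Step 1: Convert Dh to meters: Dh = 159e-6 m
Step 2: Re = rho * v * Dh / mu
Re = 1000 * 0.66 * 159e-6 / 0.0039
Re = 26.908


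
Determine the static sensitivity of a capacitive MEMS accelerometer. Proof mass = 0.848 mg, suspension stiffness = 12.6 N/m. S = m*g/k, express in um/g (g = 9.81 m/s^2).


Step 1: Convert mass: m = 0.848 mg = 8.48e-07 kg
Step 2: S = m * g / k = 8.48e-07 * 9.81 / 12.6
Step 3: S = 6.60e-07 m/g
Step 4: Convert to um/g: S = 0.66 um/g


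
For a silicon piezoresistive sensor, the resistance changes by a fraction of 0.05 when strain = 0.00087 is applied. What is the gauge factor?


Step 1: Identify values.
dR/R = 0.05, strain = 0.00087
Step 2: GF = (dR/R) / strain = 0.05 / 0.00087
GF = 57.5


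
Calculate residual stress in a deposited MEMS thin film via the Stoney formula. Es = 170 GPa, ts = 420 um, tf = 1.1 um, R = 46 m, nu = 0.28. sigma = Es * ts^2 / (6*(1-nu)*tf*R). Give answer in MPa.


Step 1: Compute numerator: Es * ts^2 = 170 * 420^2 = 29988000 (GPa*um^2)
Step 2: Compute denominator (R in um): 6*(1-nu)*tf*R = 6*0.72*1.1*46e6 = 218592000.0 (um^2)
Step 3: sigma (GPa) = 29988000 / 218592000.0 = 1.37187e-01 GPa
Step 4: Convert to MPa (x1000): sigma = 137.2 MPa


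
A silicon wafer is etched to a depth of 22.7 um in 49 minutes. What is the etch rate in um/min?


Step 1: Etch rate = depth / time
Step 2: rate = 22.7 / 49
rate = 0.463 um/min


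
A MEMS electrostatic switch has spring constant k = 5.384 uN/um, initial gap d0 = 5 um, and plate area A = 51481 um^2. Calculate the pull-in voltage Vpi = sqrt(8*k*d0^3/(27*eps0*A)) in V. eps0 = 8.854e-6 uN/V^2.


Step 1: Compute numerator: 8 * k * d0^3 = 8 * 5.384 * 5^3 = 5384.0
Step 2: Compute denominator: 27 * eps0 * A = 27 * 8.854e-6 * 51481 = 12.306945
Step 3: Vpi = sqrt(5384.0 / 12.306945)
Vpi = 20.92 V


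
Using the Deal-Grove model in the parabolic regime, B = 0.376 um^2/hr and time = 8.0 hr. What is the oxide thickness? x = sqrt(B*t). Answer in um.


Step 1: Compute B*t = 0.376 * 8.0 = 3.008
Step 2: x = sqrt(3.008)
x = 1.734 um


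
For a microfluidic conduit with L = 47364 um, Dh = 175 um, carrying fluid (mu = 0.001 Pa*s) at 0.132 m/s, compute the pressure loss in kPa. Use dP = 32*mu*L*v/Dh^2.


Step 1: Convert to SI: L = 47364e-6 m, Dh = 175e-6 m
Step 2: dP = 32 * 0.001 * 47364e-6 * 0.132 / (175e-6)^2
Step 3: dP = 6532.75 Pa
Step 4: Convert to kPa: dP = 6.53 kPa


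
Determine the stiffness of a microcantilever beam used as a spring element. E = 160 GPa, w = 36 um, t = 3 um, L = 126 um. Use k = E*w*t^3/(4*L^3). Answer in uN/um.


Step 1: Convert E to consistent units (1 GPa = 1000 uN/um^2).
E = 160 GPa = 160000 uN/um^2
Step 2: Compute t^3 = 3^3 = 27
Step 3: Compute L^3 = 126^3 = 2000376
Step 4: k = 160000 * 36 * 27 / (4 * 2000376)
k = 19.4363 uN/um


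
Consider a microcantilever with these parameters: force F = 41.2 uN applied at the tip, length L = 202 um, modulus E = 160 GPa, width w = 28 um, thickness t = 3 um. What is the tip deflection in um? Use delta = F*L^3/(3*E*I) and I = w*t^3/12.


Step 1: Calculate the second moment of area.
I = w * t^3 / 12 = 28 * 3^3 / 12 = 63.0 um^4
Step 2: Convert E to consistent units (1 GPa = 1000 uN/um^2).
E = 160 GPa = 160000 uN/um^2
Step 3: Calculate tip deflection.
delta = F * L^3 / (3 * E * I)
delta = 41.2 * 202^3 / (3 * 160000 * 63.0)
delta = 11.2297 um


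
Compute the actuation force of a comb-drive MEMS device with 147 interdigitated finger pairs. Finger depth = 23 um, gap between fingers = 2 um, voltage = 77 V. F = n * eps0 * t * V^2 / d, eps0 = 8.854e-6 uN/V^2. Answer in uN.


Step 1: Parameters: n=147, eps0=8.854e-6 uN/V^2, t=23 um, V=77 V, d=2 um
Step 2: V^2 = 5929
Step 3: F = 147 * 8.854e-6 * 23 * 5929 / 2
F = 88.743 uN


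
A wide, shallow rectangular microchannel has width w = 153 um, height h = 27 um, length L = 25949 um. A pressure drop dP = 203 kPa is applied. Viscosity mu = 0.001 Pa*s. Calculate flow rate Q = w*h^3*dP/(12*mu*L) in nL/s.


Step 1: Convert all dimensions to SI (meters).
w = 153e-6 m, h = 27e-6 m, L = 25949e-6 m, dP = 203e3 Pa
Step 2: Q = w * h^3 * dP / (12 * mu * L)
Q = 153e-6 * (27e-6)^3 * 203e3 / (12 * 0.001 * 25949e-6) = 1.9632558e-09 m^3/s
Step 3: Convert Q from m^3/s to nL/s (1 m^3 = 1e12 nL, so multiply by 1e12).
Q = 1963.256 nL/s


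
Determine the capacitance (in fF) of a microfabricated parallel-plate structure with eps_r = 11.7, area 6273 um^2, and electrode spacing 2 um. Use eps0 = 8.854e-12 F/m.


Step 1: Convert area to m^2: A = 6273e-12 m^2
Step 2: Convert gap to m: d = 2e-6 m
Step 3: C = eps0 * eps_r * A / d
C = 8.854e-12 * 11.7 * 6273e-12 / 2e-6
Step 4: Convert to fF (multiply by 1e15).
C = 324.92 fF


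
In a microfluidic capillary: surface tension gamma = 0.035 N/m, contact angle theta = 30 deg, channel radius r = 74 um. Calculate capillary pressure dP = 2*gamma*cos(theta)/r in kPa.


Step 1: cos(30 deg) = 0.866
Step 2: Convert r to m: r = 74e-6 m
Step 3: dP = 2 * 0.035 * 0.866 / 74e-6 = 819.2 Pa
Step 4: Convert Pa to kPa (divide by 1000).
dP = 0.82 kPa


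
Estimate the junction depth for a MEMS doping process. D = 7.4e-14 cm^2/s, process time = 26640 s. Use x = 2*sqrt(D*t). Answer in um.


Step 1: Compute D*t = 7.4e-14 * 26640 = 1.97136e-09 cm^2
Step 2: sqrt(D*t) = 4.44e-05 cm
Step 3: x = 2 * 4.44e-05 cm = 8.88e-05 cm
Step 4: Convert to um (1 cm = 1e4 um): x = 0.888 um


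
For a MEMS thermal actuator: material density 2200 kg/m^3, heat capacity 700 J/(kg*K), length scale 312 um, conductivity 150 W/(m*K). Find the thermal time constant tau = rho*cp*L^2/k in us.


Step 1: Convert L to m: L = 312e-6 m
Step 2: L^2 = (312e-6)^2 = 9.7344e-08 m^2
Step 3: tau = 2200 * 700 * 9.7344e-08 / 150 = 9.993984e-04 s
Step 4: Convert to microseconds (multiply by 1e6).
tau = 999.398 us
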